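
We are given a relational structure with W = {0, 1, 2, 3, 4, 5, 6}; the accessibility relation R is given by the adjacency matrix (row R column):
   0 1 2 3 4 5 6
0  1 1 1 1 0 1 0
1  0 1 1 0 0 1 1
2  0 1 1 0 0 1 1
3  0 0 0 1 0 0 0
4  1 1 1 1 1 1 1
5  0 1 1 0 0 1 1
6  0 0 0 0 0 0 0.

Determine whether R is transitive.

Transitive: no — 0 R 1 and 1 R 6, but not 0 R 6.

No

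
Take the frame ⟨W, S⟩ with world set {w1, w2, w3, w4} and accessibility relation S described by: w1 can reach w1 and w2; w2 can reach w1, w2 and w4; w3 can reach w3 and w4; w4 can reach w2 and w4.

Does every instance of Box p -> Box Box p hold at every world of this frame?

No

Axiom 4 corresponds to the accessibility relation being transitive.
Transitive: no — w1 S w2 and w2 S w4, but not w1 S w4.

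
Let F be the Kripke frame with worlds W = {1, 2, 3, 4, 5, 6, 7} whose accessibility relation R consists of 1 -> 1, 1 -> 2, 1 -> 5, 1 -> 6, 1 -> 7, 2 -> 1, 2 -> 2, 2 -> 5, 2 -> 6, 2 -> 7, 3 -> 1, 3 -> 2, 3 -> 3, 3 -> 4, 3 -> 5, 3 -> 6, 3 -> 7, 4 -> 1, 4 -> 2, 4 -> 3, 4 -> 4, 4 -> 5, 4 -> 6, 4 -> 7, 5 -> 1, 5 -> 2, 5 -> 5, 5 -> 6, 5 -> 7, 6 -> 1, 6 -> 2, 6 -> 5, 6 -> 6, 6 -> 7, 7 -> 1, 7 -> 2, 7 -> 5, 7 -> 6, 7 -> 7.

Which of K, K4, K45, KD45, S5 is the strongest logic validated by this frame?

K4

Transitive (axiom 4): yes — every two-step R-path is closed by a direct edge.
Euclidean (axiom 5): no — 3 R 1 and 3 R 4, but not 1 R 4.
Serial (axiom D): yes — every world has a successor (e.g. 1 R 1).
Reflexive (axiom T): yes — every world is R-related to itself.
So F validates K, K4; K45 would additionally require R to be Euclidean. The strongest is K4.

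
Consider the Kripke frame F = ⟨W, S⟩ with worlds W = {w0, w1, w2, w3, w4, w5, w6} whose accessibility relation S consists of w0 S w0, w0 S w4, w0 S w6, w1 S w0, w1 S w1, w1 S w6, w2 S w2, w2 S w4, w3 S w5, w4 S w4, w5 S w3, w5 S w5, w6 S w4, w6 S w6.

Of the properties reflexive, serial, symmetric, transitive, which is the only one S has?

Reflexive: no — w3 is not related to itself.
Serial: yes — every world has a successor (e.g. w0 S w0).
Symmetric: no — w0 S w4 but not w4 S w0.
Transitive: no — w1 S w0 and w0 S w4, but not w1 S w4.
Only serial holds.

serial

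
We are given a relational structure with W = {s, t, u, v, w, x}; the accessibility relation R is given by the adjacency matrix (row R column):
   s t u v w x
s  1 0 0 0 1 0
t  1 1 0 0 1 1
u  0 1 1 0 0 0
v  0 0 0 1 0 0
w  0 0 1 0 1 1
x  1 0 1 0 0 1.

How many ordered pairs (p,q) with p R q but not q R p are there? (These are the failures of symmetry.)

9

Enumerating: (s,w), (t,s), (t,w), (t,x), (u,t), (w,u), (w,x), (x,s), (x,u).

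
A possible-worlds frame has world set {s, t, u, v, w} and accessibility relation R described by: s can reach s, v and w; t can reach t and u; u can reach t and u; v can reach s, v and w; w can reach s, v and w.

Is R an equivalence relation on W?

Reflexive: yes — every world is R-related to itself.
Symmetric: yes — every pair in R has its reverse in R.
Transitive: yes — every two-step R-path is closed by a direct edge.
So R is an equivalence relation.

Yes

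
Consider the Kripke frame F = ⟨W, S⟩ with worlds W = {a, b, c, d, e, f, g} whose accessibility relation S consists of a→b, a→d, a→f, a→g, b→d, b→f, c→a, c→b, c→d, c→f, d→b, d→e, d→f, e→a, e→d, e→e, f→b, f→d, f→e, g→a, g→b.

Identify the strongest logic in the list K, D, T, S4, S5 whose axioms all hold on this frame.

Serial (axiom D): yes — every world has a successor (e.g. a S b).
Reflexive (axiom T): no — a is not related to itself.
Transitive (axiom 4): no — a S d and d S e, but not a S e.
Euclidean (axiom 5): no — a S b and a S g, but not b S g.
So F validates K, D; T would additionally require S to be reflexive. The strongest is D.

D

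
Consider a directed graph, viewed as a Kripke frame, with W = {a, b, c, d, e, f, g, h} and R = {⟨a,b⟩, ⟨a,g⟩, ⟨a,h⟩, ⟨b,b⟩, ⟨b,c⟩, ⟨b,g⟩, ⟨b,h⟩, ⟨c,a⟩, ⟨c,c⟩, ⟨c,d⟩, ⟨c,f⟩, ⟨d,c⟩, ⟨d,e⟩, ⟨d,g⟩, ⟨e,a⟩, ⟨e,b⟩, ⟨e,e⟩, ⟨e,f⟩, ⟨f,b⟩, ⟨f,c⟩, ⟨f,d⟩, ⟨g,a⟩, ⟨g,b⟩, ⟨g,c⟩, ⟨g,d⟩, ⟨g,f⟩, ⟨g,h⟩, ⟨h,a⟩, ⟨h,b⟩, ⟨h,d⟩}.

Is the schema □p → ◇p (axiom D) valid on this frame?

By correspondence theory, D is valid on a frame iff R is serial.
Serial: yes — every world has a successor (e.g. a R b).

Yes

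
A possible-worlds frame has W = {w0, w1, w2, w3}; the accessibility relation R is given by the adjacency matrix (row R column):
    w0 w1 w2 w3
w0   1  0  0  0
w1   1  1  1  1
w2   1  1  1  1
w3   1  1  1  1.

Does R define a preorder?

Yes

Reflexive: yes — every world is R-related to itself.
Transitive: yes — every two-step R-path is closed by a direct edge.
So R is a preorder.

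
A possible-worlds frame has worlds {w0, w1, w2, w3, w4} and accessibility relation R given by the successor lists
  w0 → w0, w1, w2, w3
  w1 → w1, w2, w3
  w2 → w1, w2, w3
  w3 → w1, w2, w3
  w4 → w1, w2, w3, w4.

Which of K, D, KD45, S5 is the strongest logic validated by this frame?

Serial (axiom D): yes — every world has a successor (e.g. w0 R w0).
Euclidean (axiom 5): no — w0 R w1 and w0 R w0, but not w1 R w0.
Transitive (axiom 4): yes — every two-step R-path is closed by a direct edge.
Reflexive (axiom T): yes — every world is R-related to itself.
So F validates K, D; KD45 would additionally require R to be Euclidean. The strongest is D.

D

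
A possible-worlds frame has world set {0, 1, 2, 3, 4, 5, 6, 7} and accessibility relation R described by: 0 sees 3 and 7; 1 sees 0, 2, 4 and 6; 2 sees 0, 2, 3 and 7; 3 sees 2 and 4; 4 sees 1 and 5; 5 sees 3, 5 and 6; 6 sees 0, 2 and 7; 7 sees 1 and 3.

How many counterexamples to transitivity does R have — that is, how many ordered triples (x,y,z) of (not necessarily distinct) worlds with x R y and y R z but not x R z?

38

Enumerating: (0,3,2), (0,3,4), (0,7,1), (1,0,3), (1,0,7), (1,2,3), (1,2,7), (1,4,1), (1,4,5), (1,6,7), (2,3,4), (2,7,1), … and 26 more.
Total: 38.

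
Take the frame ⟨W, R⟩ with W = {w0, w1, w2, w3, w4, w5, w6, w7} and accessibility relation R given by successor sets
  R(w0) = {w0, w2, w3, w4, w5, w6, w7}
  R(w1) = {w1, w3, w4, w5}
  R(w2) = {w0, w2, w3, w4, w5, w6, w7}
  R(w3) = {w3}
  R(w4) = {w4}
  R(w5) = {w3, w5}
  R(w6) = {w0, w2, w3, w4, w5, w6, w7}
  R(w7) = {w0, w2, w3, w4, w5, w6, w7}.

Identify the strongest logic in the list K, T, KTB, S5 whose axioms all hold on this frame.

T

Reflexive (axiom T): yes — every world is R-related to itself.
Symmetric (axiom B): no — w0 R w3 but not w3 R w0.
Euclidean (axiom 5): no — w0 R w3 and w0 R w2, but not w3 R w2.
So F validates K, T; KTB would additionally require R to be symmetric. The strongest is T.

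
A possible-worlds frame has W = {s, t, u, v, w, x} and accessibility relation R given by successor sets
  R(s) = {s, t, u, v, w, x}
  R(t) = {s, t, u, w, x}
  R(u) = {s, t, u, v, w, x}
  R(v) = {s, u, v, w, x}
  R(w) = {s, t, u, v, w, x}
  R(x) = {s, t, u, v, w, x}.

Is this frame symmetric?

Symmetric: yes — every pair in R has its reverse in R.

Yes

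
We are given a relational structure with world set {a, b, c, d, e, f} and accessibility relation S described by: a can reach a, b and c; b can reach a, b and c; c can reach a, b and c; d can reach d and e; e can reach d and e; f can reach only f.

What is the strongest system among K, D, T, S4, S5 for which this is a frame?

S5

Serial (axiom D): yes — every world has a successor (e.g. a S a).
Reflexive (axiom T): yes — every world is S-related to itself.
Transitive (axiom 4): yes — every two-step S-path is closed by a direct edge.
Euclidean (axiom 5): yes — any two successors of a common world are S-related.
So F validates K, D, T, S4, S5. The strongest is S5.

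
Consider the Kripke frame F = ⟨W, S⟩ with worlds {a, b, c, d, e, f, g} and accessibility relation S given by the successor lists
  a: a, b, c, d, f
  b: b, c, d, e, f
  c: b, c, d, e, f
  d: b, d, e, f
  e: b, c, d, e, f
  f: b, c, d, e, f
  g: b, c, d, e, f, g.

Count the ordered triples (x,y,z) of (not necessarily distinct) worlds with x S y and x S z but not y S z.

15

Enumerating: (a,b,a), (a,c,a), (a,d,a), (a,d,c), (a,f,a), (b,d,c), (c,d,c), (e,d,c), (f,d,c), (g,b,g), (g,c,g), (g,d,c), (g,d,g), (g,e,g), (g,f,g).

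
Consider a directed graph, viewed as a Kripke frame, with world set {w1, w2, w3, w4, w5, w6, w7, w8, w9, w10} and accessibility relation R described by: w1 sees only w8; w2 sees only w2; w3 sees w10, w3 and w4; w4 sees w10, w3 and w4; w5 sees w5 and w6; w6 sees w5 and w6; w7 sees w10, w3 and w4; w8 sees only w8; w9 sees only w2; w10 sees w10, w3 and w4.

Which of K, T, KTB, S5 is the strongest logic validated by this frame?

Reflexive (axiom T): no — w1 is not related to itself.
Symmetric (axiom B): no — w1 R w8 but not w8 R w1.
Euclidean (axiom 5): yes — any two successors of a common world are R-related.
So F validates K; T would additionally require R to be reflexive. The strongest is K.

K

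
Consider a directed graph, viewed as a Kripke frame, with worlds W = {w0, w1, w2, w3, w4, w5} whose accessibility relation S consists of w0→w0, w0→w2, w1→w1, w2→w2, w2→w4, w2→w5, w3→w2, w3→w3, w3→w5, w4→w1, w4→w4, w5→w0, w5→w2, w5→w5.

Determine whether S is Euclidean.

Euclidean: no — w2 S w4 and w2 S w5, but not w4 S w5.

No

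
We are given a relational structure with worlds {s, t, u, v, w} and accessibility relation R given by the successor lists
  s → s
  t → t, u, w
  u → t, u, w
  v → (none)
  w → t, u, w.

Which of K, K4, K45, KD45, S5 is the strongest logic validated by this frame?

K45

Transitive (axiom 4): yes — every two-step R-path is closed by a direct edge.
Euclidean (axiom 5): yes — any two successors of a common world are R-related.
Serial (axiom D): no — v has no R-successor.
Reflexive (axiom T): no — v is not related to itself.
So F validates K, K4, K45; KD45 would additionally require R to be serial. The strongest is K45.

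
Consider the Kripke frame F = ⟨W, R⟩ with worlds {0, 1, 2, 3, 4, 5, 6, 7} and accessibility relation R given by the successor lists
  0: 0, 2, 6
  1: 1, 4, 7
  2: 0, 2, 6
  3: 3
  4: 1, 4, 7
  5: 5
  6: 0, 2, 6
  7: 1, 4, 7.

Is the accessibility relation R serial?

Yes

Serial: yes — every world has a successor (e.g. 0 R 0).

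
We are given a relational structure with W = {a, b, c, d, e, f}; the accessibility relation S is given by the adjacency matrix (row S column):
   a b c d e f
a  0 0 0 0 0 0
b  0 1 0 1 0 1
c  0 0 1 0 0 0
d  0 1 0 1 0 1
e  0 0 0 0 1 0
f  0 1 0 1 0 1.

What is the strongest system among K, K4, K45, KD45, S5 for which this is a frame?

K45

Transitive (axiom 4): yes — every two-step S-path is closed by a direct edge.
Euclidean (axiom 5): yes — any two successors of a common world are S-related.
Serial (axiom D): no — a has no S-successor.
Reflexive (axiom T): no — a is not related to itself.
So F validates K, K4, K45; KD45 would additionally require S to be serial. The strongest is K45.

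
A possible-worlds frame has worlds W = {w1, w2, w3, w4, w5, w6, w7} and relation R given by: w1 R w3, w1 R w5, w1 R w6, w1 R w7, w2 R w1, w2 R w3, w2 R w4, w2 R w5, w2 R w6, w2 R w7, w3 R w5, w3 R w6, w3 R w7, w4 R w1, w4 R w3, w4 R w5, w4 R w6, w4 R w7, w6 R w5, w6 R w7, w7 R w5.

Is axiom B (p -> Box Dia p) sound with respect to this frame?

Axiom B corresponds to the accessibility relation being symmetric.
Symmetric: no — w1 R w3 but not w3 R w1.

No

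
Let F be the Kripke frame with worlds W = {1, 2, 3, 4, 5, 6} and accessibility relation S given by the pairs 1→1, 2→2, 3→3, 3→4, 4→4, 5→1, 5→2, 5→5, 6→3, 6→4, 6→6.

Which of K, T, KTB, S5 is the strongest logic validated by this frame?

T

Reflexive (axiom T): yes — every world is S-related to itself.
Symmetric (axiom B): no — 3 S 4 but not 4 S 3.
Euclidean (axiom 5): no — 5 S 1 and 5 S 2, but not 1 S 2.
So F validates K, T; KTB would additionally require S to be symmetric. The strongest is T.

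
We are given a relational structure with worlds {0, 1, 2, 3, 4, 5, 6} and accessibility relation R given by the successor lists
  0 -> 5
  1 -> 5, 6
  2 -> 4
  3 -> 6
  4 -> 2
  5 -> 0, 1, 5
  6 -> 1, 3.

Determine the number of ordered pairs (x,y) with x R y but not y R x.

R is symmetric; there are no such tuples.

0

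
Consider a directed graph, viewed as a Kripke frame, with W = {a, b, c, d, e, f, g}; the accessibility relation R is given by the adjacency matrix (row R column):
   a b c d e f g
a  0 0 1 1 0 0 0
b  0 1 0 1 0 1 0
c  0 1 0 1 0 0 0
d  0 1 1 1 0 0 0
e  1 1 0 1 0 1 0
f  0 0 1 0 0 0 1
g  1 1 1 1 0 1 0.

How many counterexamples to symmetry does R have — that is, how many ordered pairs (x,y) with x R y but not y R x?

13

Enumerating: (a,c), (a,d), (b,f), (c,b), (e,a), (e,b), (e,d), (e,f), (f,c), (g,a), (g,b), (g,c), (g,d).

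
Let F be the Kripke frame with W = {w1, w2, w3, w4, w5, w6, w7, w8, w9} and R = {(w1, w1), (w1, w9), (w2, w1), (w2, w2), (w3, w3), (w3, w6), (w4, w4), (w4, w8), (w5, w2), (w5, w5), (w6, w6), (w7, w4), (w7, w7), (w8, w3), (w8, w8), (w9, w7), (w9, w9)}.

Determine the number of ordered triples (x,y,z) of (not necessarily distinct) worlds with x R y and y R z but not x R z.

Enumerating: (w1,w9,w7), (w2,w1,w9), (w4,w8,w3), (w5,w2,w1), (w7,w4,w8), (w8,w3,w6), (w9,w7,w4).

7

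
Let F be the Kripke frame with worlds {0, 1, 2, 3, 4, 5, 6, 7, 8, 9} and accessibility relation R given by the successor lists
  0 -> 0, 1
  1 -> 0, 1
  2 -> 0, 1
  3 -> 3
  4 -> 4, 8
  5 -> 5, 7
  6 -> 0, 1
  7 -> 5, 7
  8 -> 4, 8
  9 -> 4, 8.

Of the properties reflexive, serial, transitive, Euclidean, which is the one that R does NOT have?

Reflexive: no — 2 is not related to itself.
Serial: yes — every world has a successor (e.g. 0 R 0).
Transitive: yes — every two-step R-path is closed by a direct edge.
Euclidean: yes — any two successors of a common world are R-related.
Only reflexive fails.

reflexive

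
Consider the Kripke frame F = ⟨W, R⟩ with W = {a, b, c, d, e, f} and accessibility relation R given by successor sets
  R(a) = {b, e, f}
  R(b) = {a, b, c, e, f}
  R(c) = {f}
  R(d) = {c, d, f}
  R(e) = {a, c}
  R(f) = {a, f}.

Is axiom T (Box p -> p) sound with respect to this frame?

No

By correspondence theory, T is valid on a frame iff R is reflexive.
Reflexive: no — a is not related to itself.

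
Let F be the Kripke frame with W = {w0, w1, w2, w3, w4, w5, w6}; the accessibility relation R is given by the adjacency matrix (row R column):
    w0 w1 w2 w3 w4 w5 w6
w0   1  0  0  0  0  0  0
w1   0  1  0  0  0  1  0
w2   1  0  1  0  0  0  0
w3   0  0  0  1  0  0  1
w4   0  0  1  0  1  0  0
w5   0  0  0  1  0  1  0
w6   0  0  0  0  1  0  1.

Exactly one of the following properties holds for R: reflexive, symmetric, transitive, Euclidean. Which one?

Reflexive: yes — every world is R-related to itself.
Symmetric: no — w1 R w5 but not w5 R w1.
Transitive: no — w1 R w5 and w5 R w3, but not w1 R w3.
Euclidean: no — w1 R w5 and w1 R w1, but not w5 R w1.
Only reflexive holds.

reflexive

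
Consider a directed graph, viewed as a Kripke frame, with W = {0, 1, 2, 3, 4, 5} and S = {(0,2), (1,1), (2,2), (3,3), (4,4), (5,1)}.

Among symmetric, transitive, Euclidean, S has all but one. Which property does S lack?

symmetric

Symmetric: no — 0 S 2 but not 2 S 0.
Transitive: yes — every two-step S-path is closed by a direct edge.
Euclidean: yes — any two successors of a common world are S-related.
Only symmetric fails.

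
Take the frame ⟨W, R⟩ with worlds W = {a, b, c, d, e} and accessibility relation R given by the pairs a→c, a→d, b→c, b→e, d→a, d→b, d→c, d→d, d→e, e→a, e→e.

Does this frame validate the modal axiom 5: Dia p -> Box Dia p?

No

The schema 5 characterises exactly the Euclidean frames.
Euclidean: no — a R c and a R d, but not c R d.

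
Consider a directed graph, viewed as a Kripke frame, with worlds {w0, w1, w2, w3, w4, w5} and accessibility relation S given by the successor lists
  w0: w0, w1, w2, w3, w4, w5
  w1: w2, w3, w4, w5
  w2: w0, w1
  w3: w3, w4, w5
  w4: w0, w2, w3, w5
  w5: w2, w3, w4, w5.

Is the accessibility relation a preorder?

No

Reflexive: no — w1 is not related to itself.
Transitive: no — w1 S w2 and w2 S w0, but not w1 S w0.
So S is not a preorder.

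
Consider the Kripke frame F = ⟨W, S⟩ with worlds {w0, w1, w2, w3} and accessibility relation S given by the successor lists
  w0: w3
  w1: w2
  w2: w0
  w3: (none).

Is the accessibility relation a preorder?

Reflexive: no — w0 is not related to itself.
Transitive: no — w1 S w2 and w2 S w0, but not w1 S w0.
So S is not a preorder.

No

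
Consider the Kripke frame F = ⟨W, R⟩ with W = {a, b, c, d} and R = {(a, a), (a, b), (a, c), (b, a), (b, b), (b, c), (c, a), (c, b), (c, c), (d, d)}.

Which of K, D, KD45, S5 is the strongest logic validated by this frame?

S5

Serial (axiom D): yes — every world has a successor (e.g. a R a).
Euclidean (axiom 5): yes — any two successors of a common world are R-related.
Transitive (axiom 4): yes — every two-step R-path is closed by a direct edge.
Reflexive (axiom T): yes — every world is R-related to itself.
So F validates K, D, KD45, S5. The strongest is S5.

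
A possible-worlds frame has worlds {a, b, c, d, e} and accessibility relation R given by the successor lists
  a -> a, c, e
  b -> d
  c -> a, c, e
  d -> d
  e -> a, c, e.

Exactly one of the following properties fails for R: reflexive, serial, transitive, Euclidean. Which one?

reflexive

Reflexive: no — b is not related to itself.
Serial: yes — every world has a successor (e.g. a R a).
Transitive: yes — every two-step R-path is closed by a direct edge.
Euclidean: yes — any two successors of a common world are R-related.
Only reflexive fails.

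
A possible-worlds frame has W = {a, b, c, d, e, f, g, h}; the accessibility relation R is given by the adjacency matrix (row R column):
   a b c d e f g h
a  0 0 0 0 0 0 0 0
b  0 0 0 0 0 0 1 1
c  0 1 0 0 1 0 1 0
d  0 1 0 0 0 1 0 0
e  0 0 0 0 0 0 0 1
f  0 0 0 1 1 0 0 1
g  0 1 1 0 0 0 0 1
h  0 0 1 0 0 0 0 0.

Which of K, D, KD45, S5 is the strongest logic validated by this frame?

Serial (axiom D): no — a has no R-successor.
Euclidean (axiom 5): no — b R h and b R g, but not h R g.
Transitive (axiom 4): no — b R g and g R c, but not b R c.
Reflexive (axiom T): no — a is not related to itself.
So F validates K; D would additionally require R to be serial. The strongest is K.

K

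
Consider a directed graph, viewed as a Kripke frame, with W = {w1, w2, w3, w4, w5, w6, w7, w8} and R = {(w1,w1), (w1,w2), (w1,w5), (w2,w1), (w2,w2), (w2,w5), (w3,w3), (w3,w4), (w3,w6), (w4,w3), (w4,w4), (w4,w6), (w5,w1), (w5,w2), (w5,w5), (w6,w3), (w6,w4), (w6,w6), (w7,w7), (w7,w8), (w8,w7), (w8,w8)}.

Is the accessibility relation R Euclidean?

Yes

Euclidean: yes — any two successors of a common world are R-related.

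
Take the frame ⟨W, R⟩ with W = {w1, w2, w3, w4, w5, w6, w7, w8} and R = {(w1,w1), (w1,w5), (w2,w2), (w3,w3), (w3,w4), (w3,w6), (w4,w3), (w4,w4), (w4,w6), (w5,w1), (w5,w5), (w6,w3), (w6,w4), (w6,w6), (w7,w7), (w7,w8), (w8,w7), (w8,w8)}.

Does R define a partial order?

No

Reflexive: yes — every world is R-related to itself.
Transitive: yes — every two-step R-path is closed by a direct edge.
Antisymmetric: no — w1 R w5 and w5 R w1 with w1 ≠ w5.
So R is not a partial order.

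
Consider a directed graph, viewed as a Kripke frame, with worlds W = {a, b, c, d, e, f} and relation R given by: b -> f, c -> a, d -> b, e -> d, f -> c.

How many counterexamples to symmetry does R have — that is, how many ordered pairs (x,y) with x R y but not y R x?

Enumerating: (b,f), (c,a), (d,b), (e,d), (f,c).

5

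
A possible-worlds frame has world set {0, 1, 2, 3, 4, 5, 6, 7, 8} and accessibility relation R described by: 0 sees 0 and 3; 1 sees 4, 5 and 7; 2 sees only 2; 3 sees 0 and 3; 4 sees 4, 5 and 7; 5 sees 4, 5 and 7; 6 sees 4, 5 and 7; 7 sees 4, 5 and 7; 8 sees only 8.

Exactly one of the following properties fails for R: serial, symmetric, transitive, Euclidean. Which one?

symmetric

Serial: yes — every world has a successor (e.g. 0 R 0).
Symmetric: no — 1 R 4 but not 4 R 1.
Transitive: yes — every two-step R-path is closed by a direct edge.
Euclidean: yes — any two successors of a common world are R-related.
Only symmetric fails.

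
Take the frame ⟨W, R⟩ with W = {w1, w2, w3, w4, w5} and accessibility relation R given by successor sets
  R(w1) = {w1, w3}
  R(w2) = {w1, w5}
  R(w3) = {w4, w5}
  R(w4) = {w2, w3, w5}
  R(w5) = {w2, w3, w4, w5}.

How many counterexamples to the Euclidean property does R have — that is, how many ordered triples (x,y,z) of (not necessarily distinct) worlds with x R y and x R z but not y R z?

Enumerating: (w1,w3,w1), (w1,w3,w3), (w2,w1,w5), (w2,w5,w1), (w3,w4,w4), (w4,w2,w2), (w4,w2,w3), (w4,w3,w2), (w4,w3,w3), (w5,w2,w2), (w5,w2,w3), (w5,w2,w4), (w5,w3,w2), (w5,w3,w3), (w5,w4,w4).

15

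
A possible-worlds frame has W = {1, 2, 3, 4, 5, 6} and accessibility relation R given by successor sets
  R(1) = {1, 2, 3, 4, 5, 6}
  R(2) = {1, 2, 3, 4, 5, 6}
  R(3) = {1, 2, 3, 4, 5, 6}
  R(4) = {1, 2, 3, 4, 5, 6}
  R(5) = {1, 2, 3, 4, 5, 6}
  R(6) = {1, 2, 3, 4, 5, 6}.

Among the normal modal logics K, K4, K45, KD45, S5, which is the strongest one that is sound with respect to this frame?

Transitive (axiom 4): yes — every two-step R-path is closed by a direct edge.
Euclidean (axiom 5): yes — any two successors of a common world are R-related.
Serial (axiom D): yes — every world has a successor (e.g. 1 R 1).
Reflexive (axiom T): yes — every world is R-related to itself.
So F validates K, K4, K45, KD45, S5. The strongest is S5.

S5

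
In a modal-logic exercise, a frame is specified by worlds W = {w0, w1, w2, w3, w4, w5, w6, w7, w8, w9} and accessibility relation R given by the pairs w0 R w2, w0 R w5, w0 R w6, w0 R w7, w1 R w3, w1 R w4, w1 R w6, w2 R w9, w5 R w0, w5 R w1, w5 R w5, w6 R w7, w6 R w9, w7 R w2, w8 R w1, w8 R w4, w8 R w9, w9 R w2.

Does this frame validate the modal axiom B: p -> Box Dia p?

No

The schema B characterises exactly the symmetric frames.
Symmetric: no — w0 R w2 but not w2 R w0.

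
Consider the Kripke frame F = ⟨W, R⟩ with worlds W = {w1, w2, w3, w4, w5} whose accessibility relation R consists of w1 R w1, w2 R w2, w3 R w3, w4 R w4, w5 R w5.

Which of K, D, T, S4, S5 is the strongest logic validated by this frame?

Serial (axiom D): yes — every world has a successor (e.g. w1 R w1).
Reflexive (axiom T): yes — every world is R-related to itself.
Transitive (axiom 4): yes — every two-step R-path is closed by a direct edge.
Euclidean (axiom 5): yes — any two successors of a common world are R-related.
So F validates K, D, T, S4, S5. The strongest is S5.

S5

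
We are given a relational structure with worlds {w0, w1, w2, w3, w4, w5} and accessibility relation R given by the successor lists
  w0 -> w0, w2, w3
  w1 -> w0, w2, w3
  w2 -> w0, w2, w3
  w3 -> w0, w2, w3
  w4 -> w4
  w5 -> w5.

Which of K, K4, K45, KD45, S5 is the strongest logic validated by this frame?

Transitive (axiom 4): yes — every two-step R-path is closed by a direct edge.
Euclidean (axiom 5): yes — any two successors of a common world are R-related.
Serial (axiom D): yes — every world has a successor (e.g. w0 R w0).
Reflexive (axiom T): no — w1 is not related to itself.
So F validates K, K4, K45, KD45; S5 would additionally require R to be reflexive. The strongest is KD45.

KD45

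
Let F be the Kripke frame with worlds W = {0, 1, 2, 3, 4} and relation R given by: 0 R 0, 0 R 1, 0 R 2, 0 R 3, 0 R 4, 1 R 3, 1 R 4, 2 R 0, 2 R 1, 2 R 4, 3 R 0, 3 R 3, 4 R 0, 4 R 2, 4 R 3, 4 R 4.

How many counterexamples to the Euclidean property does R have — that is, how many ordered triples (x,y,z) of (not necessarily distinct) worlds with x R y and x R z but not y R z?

17

Enumerating: (0,1,0), (0,1,1), (0,1,2), (0,2,2), (0,2,3), (0,3,1), (0,3,2), (0,3,4), (0,4,1), (1,3,4), (2,1,0), (2,1,1), (2,4,1), (4,2,2), (4,2,3), (4,3,2), (4,3,4).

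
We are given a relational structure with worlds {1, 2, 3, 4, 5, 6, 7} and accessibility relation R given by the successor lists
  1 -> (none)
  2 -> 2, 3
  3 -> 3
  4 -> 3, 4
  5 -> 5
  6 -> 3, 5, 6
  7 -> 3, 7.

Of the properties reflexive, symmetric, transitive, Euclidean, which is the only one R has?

transitive

Reflexive: no — 1 is not related to itself.
Symmetric: no — 2 R 3 but not 3 R 2.
Transitive: yes — every two-step R-path is closed by a direct edge.
Euclidean: no — 6 R 3 and 6 R 5, but not 3 R 5.
Only transitive holds.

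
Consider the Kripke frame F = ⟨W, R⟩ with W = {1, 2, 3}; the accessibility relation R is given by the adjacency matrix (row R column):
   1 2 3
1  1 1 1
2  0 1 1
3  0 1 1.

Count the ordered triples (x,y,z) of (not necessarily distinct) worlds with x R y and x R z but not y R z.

Enumerating: (1,2,1), (1,3,1).

2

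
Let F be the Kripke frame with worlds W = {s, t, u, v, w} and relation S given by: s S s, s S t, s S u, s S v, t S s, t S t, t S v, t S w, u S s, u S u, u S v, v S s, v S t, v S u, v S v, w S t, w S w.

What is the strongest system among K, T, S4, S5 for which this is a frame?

T

Reflexive (axiom T): yes — every world is S-related to itself.
Transitive (axiom 4): no — s S t and t S w, but not s S w.
Euclidean (axiom 5): no — s S t and s S u, but not t S u.
So F validates K, T; S4 would additionally require S to be transitive. The strongest is T.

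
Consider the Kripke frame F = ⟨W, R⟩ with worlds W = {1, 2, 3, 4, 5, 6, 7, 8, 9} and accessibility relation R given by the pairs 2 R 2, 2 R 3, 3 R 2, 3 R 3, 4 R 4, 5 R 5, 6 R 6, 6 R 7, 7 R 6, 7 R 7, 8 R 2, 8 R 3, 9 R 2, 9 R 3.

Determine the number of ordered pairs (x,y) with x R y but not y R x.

4

Enumerating: (8,2), (8,3), (9,2), (9,3).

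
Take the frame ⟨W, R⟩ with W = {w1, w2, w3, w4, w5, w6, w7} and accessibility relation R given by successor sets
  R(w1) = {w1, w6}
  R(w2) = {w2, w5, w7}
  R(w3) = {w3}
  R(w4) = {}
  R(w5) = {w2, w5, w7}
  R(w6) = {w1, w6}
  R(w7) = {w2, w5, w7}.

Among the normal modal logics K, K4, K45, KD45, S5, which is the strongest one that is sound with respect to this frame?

Transitive (axiom 4): yes — every two-step R-path is closed by a direct edge.
Euclidean (axiom 5): yes — any two successors of a common world are R-related.
Serial (axiom D): no — w4 has no R-successor.
Reflexive (axiom T): no — w4 is not related to itself.
So F validates K, K4, K45; KD45 would additionally require R to be serial. The strongest is K45.

K45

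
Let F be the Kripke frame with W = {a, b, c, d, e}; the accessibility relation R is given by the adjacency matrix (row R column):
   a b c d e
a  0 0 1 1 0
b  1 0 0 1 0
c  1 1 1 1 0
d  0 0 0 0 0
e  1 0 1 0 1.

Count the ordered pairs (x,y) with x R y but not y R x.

Enumerating: (a,d), (b,a), (b,d), (c,b), (c,d), (e,a), (e,c).

7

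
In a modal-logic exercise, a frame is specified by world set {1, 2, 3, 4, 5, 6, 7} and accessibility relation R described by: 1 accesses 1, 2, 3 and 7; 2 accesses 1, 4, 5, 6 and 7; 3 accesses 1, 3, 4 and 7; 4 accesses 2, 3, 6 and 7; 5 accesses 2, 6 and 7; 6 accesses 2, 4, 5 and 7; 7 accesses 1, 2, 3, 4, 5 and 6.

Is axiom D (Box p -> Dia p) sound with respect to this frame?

The schema D characterises exactly the serial frames.
Serial: yes — every world has a successor (e.g. 1 R 1).

Yes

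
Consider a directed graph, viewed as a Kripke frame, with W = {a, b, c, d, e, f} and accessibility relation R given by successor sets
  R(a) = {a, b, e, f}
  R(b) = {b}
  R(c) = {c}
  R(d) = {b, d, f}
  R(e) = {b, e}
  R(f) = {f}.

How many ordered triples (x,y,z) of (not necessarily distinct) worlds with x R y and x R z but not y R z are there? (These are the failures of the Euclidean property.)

13

Enumerating: (a,b,a), (a,b,e), (a,b,f), (a,e,a), (a,e,f), (a,f,a), (a,f,b), (a,f,e), (d,b,d), (d,b,f), (d,f,b), (d,f,d), (e,b,e).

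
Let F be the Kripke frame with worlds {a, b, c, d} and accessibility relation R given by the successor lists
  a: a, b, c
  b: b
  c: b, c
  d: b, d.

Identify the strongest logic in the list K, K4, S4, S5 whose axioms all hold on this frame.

S4

Transitive (axiom 4): yes — every two-step R-path is closed by a direct edge.
Reflexive (axiom T): yes — every world is R-related to itself.
Euclidean (axiom 5): no — a R b and a R c, but not b R c.
So F validates K, K4, S4; S5 would additionally require R to be Euclidean. The strongest is S4.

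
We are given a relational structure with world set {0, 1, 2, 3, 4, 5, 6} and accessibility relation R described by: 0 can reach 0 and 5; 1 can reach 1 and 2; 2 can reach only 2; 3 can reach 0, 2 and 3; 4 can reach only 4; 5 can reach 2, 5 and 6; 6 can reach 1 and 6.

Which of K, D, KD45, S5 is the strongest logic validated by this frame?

Serial (axiom D): yes — every world has a successor (e.g. 0 R 0).
Euclidean (axiom 5): no — 3 R 0 and 3 R 2, but not 0 R 2.
Transitive (axiom 4): no — 0 R 5 and 5 R 2, but not 0 R 2.
Reflexive (axiom T): yes — every world is R-related to itself.
So F validates K, D; KD45 would additionally require R to be Euclidean and transitive. The strongest is D.

D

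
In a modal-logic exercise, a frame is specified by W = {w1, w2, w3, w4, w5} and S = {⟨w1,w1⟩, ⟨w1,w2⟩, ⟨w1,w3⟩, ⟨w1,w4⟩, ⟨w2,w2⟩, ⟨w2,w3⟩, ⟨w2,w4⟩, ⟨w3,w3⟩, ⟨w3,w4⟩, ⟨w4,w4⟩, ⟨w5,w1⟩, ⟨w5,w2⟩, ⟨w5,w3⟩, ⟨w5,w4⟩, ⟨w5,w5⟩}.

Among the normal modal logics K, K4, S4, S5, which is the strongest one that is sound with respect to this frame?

S4

Transitive (axiom 4): yes — every two-step S-path is closed by a direct edge.
Reflexive (axiom T): yes — every world is S-related to itself.
Euclidean (axiom 5): no — w1 S w3 and w1 S w2, but not w3 S w2.
So F validates K, K4, S4; S5 would additionally require S to be Euclidean. The strongest is S4.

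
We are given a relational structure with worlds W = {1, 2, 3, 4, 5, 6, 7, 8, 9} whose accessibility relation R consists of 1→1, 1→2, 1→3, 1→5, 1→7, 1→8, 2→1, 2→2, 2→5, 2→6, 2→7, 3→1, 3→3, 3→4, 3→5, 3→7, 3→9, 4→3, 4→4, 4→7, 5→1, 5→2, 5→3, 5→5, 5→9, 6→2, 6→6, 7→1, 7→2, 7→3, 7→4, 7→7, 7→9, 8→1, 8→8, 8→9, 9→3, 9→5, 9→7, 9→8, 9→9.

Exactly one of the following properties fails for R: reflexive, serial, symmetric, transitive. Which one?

Reflexive: yes — every world is R-related to itself.
Serial: yes — every world has a successor (e.g. 1 R 1).
Symmetric: yes — every pair in R has its reverse in R.
Transitive: no — 1 R 2 and 2 R 6, but not 1 R 6.
Only transitive fails.

transitive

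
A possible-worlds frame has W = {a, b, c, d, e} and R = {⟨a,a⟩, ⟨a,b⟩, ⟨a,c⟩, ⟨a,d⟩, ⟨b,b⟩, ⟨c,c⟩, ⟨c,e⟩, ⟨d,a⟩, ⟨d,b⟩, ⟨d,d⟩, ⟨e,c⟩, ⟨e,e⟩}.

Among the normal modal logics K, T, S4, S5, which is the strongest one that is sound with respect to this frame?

Reflexive (axiom T): yes — every world is R-related to itself.
Transitive (axiom 4): no — a R c and c R e, but not a R e.
Euclidean (axiom 5): no — a R b and a R c, but not b R c.
So F validates K, T; S4 would additionally require R to be transitive. The strongest is T.

T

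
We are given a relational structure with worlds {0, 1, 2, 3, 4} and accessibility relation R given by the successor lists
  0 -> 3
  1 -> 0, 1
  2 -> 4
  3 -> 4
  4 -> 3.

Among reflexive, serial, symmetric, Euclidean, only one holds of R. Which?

Reflexive: no — 0 is not related to itself.
Serial: yes — every world has a successor (e.g. 0 R 3).
Symmetric: no — 0 R 3 but not 3 R 0.
Euclidean: no — 0 R 3 and 0 R 3, but not 3 R 3.
Only serial holds.

serial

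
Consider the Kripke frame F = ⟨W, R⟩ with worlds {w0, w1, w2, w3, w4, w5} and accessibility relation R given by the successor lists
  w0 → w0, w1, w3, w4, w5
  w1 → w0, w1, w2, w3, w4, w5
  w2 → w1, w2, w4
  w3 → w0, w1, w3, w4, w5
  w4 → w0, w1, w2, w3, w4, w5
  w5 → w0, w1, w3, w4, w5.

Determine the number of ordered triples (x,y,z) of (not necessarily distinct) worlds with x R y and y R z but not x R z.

Enumerating: (w0,w1,w2), (w0,w4,w2), (w2,w1,w0), (w2,w1,w3), (w2,w1,w5), (w2,w4,w0), (w2,w4,w3), (w2,w4,w5), (w3,w1,w2), (w3,w4,w2), (w5,w1,w2), (w5,w4,w2).

12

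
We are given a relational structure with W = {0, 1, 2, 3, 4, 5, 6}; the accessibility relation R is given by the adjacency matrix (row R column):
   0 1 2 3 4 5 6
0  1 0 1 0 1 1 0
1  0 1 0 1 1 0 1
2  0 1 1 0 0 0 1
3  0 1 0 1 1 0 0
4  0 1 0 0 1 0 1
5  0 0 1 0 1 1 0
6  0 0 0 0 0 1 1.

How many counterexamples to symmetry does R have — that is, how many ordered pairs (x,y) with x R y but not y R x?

11

Enumerating: (0,2), (0,4), (0,5), (1,6), (2,1), (2,6), (3,4), (4,6), (5,2), (5,4), (6,5).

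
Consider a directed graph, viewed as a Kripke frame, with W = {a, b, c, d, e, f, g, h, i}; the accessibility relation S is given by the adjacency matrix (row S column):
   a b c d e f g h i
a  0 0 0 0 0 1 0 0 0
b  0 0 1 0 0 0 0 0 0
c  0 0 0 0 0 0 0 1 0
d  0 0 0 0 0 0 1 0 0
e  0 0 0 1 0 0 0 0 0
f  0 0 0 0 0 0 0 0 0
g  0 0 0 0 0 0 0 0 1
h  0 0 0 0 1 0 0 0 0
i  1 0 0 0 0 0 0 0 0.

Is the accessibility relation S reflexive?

Reflexive: no — a is not related to itself.

No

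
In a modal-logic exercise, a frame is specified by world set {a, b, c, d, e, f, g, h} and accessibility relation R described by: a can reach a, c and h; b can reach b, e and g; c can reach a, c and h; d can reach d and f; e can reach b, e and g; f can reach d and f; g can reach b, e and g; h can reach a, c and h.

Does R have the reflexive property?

Reflexive: yes — every world is R-related to itself.

Yes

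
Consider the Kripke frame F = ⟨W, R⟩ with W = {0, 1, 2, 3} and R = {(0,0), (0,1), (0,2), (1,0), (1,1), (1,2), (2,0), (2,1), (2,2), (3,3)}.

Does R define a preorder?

Yes

Reflexive: yes — every world is R-related to itself.
Transitive: yes — every two-step R-path is closed by a direct edge.
So R is a preorder.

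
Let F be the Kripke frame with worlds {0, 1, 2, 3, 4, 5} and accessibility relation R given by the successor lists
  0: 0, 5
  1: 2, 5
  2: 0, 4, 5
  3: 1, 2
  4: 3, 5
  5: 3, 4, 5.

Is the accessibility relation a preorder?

Reflexive: no — 1 is not related to itself.
Transitive: no — 0 R 5 and 5 R 3, but not 0 R 3.
So R is not a preorder.

No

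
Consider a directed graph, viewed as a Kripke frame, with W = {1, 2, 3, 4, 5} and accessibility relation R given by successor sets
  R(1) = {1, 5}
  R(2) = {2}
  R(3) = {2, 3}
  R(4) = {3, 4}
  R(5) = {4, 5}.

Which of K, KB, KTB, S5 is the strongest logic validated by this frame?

Symmetric (axiom B): no — 1 R 5 but not 5 R 1.
Reflexive (axiom T): yes — every world is R-related to itself.
Euclidean (axiom 5): no — 1 R 5 and 1 R 1, but not 5 R 1.
So F validates K; KB would additionally require R to be symmetric. The strongest is K.

K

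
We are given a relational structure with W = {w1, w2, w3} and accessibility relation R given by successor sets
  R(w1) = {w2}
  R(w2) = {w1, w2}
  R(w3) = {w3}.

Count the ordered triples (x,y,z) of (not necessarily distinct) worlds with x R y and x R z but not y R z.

1

Enumerating: (w2,w1,w1).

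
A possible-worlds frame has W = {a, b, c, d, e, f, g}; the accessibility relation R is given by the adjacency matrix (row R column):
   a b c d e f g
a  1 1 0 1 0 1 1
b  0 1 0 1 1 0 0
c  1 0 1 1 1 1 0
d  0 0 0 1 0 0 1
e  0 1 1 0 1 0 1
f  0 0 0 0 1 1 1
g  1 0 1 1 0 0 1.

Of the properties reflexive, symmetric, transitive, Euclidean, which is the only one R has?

reflexive

Reflexive: yes — every world is R-related to itself.
Symmetric: no — a R b but not b R a.
Transitive: no — a R b and b R e, but not a R e.
Euclidean: no — a R b and a R f, but not b R f.
Only reflexive holds.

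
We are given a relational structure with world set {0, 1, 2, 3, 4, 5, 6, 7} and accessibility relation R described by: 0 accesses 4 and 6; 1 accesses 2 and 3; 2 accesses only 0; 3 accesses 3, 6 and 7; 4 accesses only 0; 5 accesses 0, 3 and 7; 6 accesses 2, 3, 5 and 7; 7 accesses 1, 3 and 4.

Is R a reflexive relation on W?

Reflexive: no — 0 is not related to itself.

No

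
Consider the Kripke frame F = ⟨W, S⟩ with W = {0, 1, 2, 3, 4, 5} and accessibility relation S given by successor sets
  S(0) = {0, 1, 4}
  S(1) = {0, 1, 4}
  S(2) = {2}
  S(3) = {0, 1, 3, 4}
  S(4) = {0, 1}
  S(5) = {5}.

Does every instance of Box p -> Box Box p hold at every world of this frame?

No

Axiom 4 corresponds to the accessibility relation being transitive.
Transitive: no — 4 S 0 and 0 S 4, but not 4 S 4.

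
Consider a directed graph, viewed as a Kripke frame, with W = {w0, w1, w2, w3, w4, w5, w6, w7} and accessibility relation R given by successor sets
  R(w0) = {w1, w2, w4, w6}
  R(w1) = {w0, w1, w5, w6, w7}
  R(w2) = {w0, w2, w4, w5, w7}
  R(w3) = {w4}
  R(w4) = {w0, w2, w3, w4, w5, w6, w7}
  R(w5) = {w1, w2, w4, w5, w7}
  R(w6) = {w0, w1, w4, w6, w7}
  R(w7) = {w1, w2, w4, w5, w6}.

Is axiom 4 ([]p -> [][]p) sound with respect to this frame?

No

The schema 4 characterises exactly the transitive frames.
Transitive: no — w0 R w1 and w1 R w5, but not w0 R w5.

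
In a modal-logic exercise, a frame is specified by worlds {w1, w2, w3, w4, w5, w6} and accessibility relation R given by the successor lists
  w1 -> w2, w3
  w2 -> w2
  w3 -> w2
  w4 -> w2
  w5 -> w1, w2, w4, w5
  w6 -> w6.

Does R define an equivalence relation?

Reflexive: no — w1 is not related to itself.
Symmetric: no — w1 R w2 but not w2 R w1.
Transitive: no — w5 R w1 and w1 R w3, but not w5 R w3.
So R is not an equivalence relation.

No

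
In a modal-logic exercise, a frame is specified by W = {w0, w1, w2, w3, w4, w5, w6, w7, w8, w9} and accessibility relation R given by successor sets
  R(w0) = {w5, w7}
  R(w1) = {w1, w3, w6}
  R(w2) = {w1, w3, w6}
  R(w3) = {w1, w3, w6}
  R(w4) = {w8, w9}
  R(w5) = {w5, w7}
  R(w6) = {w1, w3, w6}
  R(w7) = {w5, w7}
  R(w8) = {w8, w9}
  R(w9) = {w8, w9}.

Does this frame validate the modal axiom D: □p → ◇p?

By correspondence theory, D is valid on a frame iff R is serial.
Serial: yes — every world has a successor (e.g. w0 R w5).

Yes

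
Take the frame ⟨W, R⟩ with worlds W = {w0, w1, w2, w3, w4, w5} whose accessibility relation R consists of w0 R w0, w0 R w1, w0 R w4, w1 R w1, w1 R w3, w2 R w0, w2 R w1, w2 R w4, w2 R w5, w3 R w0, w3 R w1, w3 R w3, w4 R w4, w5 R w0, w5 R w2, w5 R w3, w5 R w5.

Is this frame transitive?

Transitive: no — w0 R w1 and w1 R w3, but not w0 R w3.

No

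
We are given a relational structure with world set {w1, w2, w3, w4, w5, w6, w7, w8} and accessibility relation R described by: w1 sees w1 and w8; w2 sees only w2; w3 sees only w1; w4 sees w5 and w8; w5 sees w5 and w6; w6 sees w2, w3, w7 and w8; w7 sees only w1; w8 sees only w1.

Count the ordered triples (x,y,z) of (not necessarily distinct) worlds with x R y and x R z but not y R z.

Enumerating: (w1,w8,w8), (w4,w5,w8), (w4,w8,w5), (w4,w8,w8), (w5,w6,w5), (w5,w6,w6), (w6,w2,w3), (w6,w2,w7), (w6,w2,w8), (w6,w3,w2), (w6,w3,w3), (w6,w3,w7), … and 9 more.
Total: 21.

21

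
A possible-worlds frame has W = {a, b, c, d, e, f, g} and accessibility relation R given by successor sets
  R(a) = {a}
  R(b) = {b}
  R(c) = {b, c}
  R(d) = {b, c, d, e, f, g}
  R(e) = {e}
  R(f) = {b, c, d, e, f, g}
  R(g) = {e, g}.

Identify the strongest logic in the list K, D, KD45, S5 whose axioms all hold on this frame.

D

Serial (axiom D): yes — every world has a successor (e.g. a R a).
Euclidean (axiom 5): no — d R b and d R c, but not b R c.
Transitive (axiom 4): yes — every two-step R-path is closed by a direct edge.
Reflexive (axiom T): yes — every world is R-related to itself.
So F validates K, D; KD45 would additionally require R to be Euclidean. The strongest is D.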